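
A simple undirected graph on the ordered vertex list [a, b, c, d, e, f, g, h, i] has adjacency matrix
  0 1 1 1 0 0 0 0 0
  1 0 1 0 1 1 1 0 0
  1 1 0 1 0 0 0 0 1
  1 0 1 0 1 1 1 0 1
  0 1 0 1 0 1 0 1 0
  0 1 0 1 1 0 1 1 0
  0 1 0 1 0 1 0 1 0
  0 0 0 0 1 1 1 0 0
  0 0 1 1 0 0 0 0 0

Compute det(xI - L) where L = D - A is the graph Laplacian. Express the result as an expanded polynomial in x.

x^9 - 36x^8 + 552x^7 - 4698x^6 + 24197x^5 - 76890x^4 + 146313x^3 - 151146x^2 + 64152x

Reading degrees in the order [a, b, c, d, e, f, g, h, i] gives [3, 5, 4, 6, 4, 5, 4, 3, 2]; set D = diag(3, 5, 4, 6, 4, 5, 4, 3, 2) and form L = D - A. Computing det(xI - L) by cofactor expansion (or equivalently via sum-over-permutations) gives x^9 - 36x^8 + 552x^7 - 4698x^6 + 24197x^5 - 76890x^4 + 146313x^3 - 151146x^2 + 64152x. The coefficient of x^8 equals -trace(L) = -36, matching the sum of degrees. There is one zero in the spectrum, matching the 1 component.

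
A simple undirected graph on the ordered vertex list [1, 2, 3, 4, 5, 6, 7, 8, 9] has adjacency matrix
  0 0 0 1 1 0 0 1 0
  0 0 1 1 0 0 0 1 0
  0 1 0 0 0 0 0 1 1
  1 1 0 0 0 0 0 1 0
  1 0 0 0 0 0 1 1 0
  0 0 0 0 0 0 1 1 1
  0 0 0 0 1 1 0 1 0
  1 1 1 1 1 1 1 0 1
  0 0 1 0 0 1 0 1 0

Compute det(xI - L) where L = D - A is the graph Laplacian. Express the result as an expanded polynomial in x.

Reading degrees in the order [1, 2, 3, 4, 5, 6, 7, 8, 9] gives [3, 3, 3, 3, 3, 3, 3, 8, 3]; set D = diag(3, 3, 3, 3, 3, 3, 3, 8, 3) and form L = D - A. L has integer entries, so p(x) = det(xI - L) has integer coefficients. Expanding the determinant yields x^9 - 32x^8 + 428x^7 - 3136x^6 + 13786x^5 - 37232x^4 + 60276x^3 - 53424x^2 + 19845x. The coefficient of x^8 equals -trace(L) = -32, matching the sum of degrees. The largest eigenvalue, 9, is at most the vertex count 9.

x^9 - 32x^8 + 428x^7 - 3136x^6 + 13786x^5 - 37232x^4 + 60276x^3 - 53424x^2 + 19845x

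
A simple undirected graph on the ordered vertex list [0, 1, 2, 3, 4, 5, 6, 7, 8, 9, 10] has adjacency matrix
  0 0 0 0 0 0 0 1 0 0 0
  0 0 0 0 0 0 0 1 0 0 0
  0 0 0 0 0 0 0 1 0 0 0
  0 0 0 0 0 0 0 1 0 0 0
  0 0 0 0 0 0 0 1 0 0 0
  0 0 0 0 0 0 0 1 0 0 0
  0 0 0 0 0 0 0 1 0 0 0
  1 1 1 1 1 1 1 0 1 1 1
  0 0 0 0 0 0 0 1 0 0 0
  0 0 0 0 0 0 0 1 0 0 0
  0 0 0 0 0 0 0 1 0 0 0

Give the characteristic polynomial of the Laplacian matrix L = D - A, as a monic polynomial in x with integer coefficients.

x^11 - 20x^10 + 135x^9 - 480x^8 + 1050x^7 - 1512x^6 + 1470x^5 - 960x^4 + 405x^3 - 100x^2 + 11x

Each diagonal entry of L is the vertex degree and each off-diagonal entry is -1 where an edge is present, 0 otherwise; in the order [0, 1, 2, 3, 4, 5, 6, 7, 8, 9, 10] the diagonal is [1, 1, 1, 1, 1, 1, 1, 10, 1, 1, 1]. L has integer entries, so p(x) = det(xI - L) has integer coefficients. Expanding the determinant yields x^11 - 20x^10 + 135x^9 - 480x^8 + 1050x^7 - 1512x^6 + 1470x^5 - 960x^4 + 405x^3 - 100x^2 + 11x. The constant term is 0 because L is singular (the all-ones vector lies in its kernel). The eigenvalues sum to 20, which equals trace(L) = 2|E|.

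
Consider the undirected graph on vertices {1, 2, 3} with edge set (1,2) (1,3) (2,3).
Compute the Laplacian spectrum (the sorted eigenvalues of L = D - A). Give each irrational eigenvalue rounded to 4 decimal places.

Reading degrees in the order [1, 2, 3] gives [2, 2, 2]; set D = diag(2, 2, 2) and form L = D - A. L is symmetric positive semidefinite, so every eigenvalue is real and nonnegative. The largest eigenvalue, 3, is at most the vertex count 3. By the matrix-tree theorem the graph has (1/3) * product of the nonzero eigenvalues = 3 spanning trees.

[0, 3, 3]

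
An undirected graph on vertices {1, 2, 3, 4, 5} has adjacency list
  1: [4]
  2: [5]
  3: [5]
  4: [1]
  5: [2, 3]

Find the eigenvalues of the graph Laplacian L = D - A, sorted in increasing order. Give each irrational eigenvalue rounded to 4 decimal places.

[0, 0, 1, 2, 3]

Reading degrees in the order [1, 2, 3, 4, 5] gives [1, 1, 1, 1, 2]; set D = diag(1, 1, 1, 1, 2) and form L = D - A. Diagonalising L (or applying a numerical eigensolver to the 5x5 matrix) gives the spectrum above. The 2 zero eigenvalues correspond to the 2 connected components.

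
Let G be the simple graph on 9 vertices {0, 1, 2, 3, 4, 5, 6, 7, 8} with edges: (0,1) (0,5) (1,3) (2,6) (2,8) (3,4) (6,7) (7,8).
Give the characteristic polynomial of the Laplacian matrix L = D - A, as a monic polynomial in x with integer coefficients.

x^9 - 16x^8 + 105x^7 - 364x^6 + 713x^5 - 776x^4 + 420x^3 - 80x^2

With the vertex order [0, 1, 2, 3, 4, 5, 6, 7, 8], the degrees are [2, 2, 2, 2, 1, 1, 2, 2, 2], giving D = diag(2, 2, 2, 2, 1, 1, 2, 2, 2) and L = D - A. Computing det(xI - L) by cofactor expansion (or equivalently via sum-over-permutations) gives x^9 - 16x^8 + 105x^7 - 364x^6 + 713x^5 - 776x^4 + 420x^3 - 80x^2. The constant term is 0 because L is singular (the all-ones vector lies in its kernel).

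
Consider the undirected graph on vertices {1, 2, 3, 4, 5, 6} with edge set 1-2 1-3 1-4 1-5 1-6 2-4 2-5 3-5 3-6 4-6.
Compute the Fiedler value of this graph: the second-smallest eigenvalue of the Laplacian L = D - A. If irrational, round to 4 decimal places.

2.3820

Reading degrees in the order [1, 2, 3, 4, 5, 6] gives [5, 3, 3, 3, 3, 3]; set D = diag(5, 3, 3, 3, 3, 3) and form L = D - A. Computing the eigenvalues of L and sorting gives [0, 2.3820, 2.3820, 4.6180, 4.6180, 6]. The Fiedler value lambda_2 = 2.3820 is strictly positive, so the graph is connected. By the matrix-tree theorem the graph has (1/6) * product of the nonzero eigenvalues = 121 spanning trees. The eigenvalues sum to 20, which equals trace(L) = 2|E|.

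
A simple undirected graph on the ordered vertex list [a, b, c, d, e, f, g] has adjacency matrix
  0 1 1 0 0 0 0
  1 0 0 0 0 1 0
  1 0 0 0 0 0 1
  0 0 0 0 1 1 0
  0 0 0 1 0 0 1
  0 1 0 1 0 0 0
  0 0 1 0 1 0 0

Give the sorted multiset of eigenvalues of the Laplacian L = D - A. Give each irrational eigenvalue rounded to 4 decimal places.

With the vertex order [a, b, c, d, e, f, g], the degrees are [2, 2, 2, 2, 2, 2, 2], giving D = diag(2, 2, 2, 2, 2, 2, 2) and L = D - A. Diagonalising L (or applying a numerical eigensolver to the 7x7 matrix) gives the spectrum above. The eigenvalues sum to 14, which equals trace(L) = 2|E|. There is one zero in the spectrum, matching the 1 component.

[0, 0.7530, 0.7530, 2.4450, 2.4450, 3.8019, 3.8019]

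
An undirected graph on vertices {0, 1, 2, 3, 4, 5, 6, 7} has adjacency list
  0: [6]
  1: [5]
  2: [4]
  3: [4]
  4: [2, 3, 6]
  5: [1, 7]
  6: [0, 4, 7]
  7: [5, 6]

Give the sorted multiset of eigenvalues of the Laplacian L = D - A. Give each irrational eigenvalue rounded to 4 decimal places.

Each diagonal entry of L is the vertex degree and each off-diagonal entry is -1 where an edge is present, 0 otherwise; in the order [0, 1, 2, 3, 4, 5, 6, 7] the diagonal is [1, 1, 1, 1, 3, 2, 3, 2]. The multiplicity of 0 as a Laplacian eigenvalue equals the number of connected components. There is one zero in the spectrum, matching the 1 component.

[0, 0.2243, 0.5858, 1, 1.4108, 2.7237, 3.4142, 4.6412]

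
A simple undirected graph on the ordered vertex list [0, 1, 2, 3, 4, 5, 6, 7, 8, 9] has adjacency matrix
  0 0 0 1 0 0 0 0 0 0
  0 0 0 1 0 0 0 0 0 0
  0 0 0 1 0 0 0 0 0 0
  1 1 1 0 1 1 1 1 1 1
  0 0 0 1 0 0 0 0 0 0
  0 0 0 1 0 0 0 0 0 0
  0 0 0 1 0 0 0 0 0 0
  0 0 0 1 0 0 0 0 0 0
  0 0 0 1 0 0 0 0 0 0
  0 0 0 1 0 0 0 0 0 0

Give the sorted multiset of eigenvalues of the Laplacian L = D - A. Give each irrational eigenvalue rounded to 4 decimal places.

[0, 1, 1, 1, 1, 1, 1, 1, 1, 10]

Each diagonal entry of L is the vertex degree and each off-diagonal entry is -1 where an edge is present, 0 otherwise; in the order [0, 1, 2, 3, 4, 5, 6, 7, 8, 9] the diagonal is [1, 1, 1, 9, 1, 1, 1, 1, 1, 1]. The multiplicity of 0 as a Laplacian eigenvalue equals the number of connected components. The single zero eigenvalue shows the graph is connected. The eigenvalues sum to 18, which equals trace(L) = 2|E|. By the matrix-tree theorem the graph has (1/10) * product of the nonzero eigenvalues = 1 spanning tree.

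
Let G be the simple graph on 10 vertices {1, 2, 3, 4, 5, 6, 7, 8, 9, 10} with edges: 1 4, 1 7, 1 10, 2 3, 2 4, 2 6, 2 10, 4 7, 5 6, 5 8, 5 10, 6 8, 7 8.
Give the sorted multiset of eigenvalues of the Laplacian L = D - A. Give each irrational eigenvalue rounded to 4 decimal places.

[0, 0, 0.7829, 1.2679, 2.1959, 3, 4, 4.1880, 4.7321, 5.8332]

Reading degrees in the order [1, 2, 3, 4, 5, 6, 7, 8, 9, 10] gives [3, 4, 1, 3, 3, 3, 3, 3, 0, 3]; set D = diag(3, 4, 1, 3, 3, 3, 3, 3, 0, 3) and form L = D - A. Diagonalising L (or applying a numerical eigensolver to the 10x10 matrix) gives the spectrum above. The 2 zero eigenvalues correspond to the 2 connected components. The eigenvalues sum to 26, which equals trace(L) = 2|E|.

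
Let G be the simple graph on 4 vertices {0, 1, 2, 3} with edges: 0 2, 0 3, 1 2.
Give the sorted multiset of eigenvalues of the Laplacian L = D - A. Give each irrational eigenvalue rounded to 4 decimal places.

With the vertex order [0, 1, 2, 3], the degrees are [2, 1, 2, 1], giving D = diag(2, 1, 2, 1) and L = D - A. L is symmetric positive semidefinite, so every eigenvalue is real and nonnegative. The single zero eigenvalue shows the graph is connected. The largest eigenvalue, 3.4142, is at most the vertex count 4. The eigenvalues sum to 6, which equals trace(L) = 2|E|.

[0, 0.5858, 2, 3.4142]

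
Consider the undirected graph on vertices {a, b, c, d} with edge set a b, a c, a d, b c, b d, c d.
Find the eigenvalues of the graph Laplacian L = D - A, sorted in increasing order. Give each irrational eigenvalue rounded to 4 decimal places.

Reading degrees in the order [a, b, c, d] gives [3, 3, 3, 3]; set D = diag(3, 3, 3, 3) and form L = D - A. The multiplicity of 0 as a Laplacian eigenvalue equals the number of connected components. The single zero eigenvalue shows the graph is connected.

[0, 4, 4, 4]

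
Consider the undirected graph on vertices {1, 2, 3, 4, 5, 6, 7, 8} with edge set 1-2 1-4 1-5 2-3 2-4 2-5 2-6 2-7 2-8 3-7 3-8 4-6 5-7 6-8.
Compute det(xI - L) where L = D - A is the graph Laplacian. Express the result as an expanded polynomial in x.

Each diagonal entry of L is the vertex degree and each off-diagonal entry is -1 where an edge is present, 0 otherwise; in the order [1, 2, 3, 4, 5, 6, 7, 8] the diagonal is [3, 7, 3, 3, 3, 3, 3, 3]. Computing det(xI - L) by cofactor expansion (or equivalently via sum-over-permutations) gives x^8 - 28x^7 + 322x^6 - 1974x^5 + 6965x^4 - 14126x^3 + 15225x^2 - 6728x. Since p(0) = det(-L) = 0, x divides p(x). The eigenvalues sum to 28, which equals trace(L) = 2|E|.

x^8 - 28x^7 + 322x^6 - 1974x^5 + 6965x^4 - 14126x^3 + 15225x^2 - 6728x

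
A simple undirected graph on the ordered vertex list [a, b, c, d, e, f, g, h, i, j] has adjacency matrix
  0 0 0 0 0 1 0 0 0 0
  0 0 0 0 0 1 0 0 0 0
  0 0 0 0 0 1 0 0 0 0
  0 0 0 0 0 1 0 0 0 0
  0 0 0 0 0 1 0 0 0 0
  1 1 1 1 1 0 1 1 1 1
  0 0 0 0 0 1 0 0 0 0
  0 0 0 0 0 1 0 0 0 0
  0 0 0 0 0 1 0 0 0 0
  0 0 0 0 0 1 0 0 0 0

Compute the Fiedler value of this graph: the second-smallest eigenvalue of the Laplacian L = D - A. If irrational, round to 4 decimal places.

Each diagonal entry of L is the vertex degree and each off-diagonal entry is -1 where an edge is present, 0 otherwise; in the order [a, b, c, d, e, f, g, h, i, j] the diagonal is [1, 1, 1, 1, 1, 9, 1, 1, 1, 1]. Computing the eigenvalues of L and sorting gives [0, 1, 1, 1, 1, 1, 1, 1, 1, 10]. The Fiedler value lambda_2 = 1 is strictly positive, so the graph is connected. By the matrix-tree theorem the graph has (1/10) * product of the nonzero eigenvalues = 1 spanning tree. The eigenvalues sum to 18, which equals trace(L) = 2|E|.

1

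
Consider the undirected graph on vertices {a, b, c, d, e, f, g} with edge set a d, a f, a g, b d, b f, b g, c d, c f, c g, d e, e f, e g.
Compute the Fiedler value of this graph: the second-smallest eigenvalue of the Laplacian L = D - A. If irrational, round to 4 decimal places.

3

Reading degrees in the order [a, b, c, d, e, f, g] gives [3, 3, 3, 4, 3, 4, 4]; set D = diag(3, 3, 3, 4, 3, 4, 4) and form L = D - A. Computing the eigenvalues of L and sorting gives [0, 3, 3, 3, 4, 4, 7]. The Fiedler value lambda_2 = 3 is strictly positive, so the graph is connected. There is one zero in the spectrum, matching the 1 component.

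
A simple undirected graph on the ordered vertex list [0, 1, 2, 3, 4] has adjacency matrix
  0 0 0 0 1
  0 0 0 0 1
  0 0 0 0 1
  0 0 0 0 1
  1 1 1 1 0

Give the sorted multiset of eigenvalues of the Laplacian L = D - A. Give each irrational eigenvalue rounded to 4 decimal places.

[0, 1, 1, 1, 5]

With the vertex order [0, 1, 2, 3, 4], the degrees are [1, 1, 1, 1, 4], giving D = diag(1, 1, 1, 1, 4) and L = D - A. The multiplicity of 0 as a Laplacian eigenvalue equals the number of connected components. The single zero eigenvalue shows the graph is connected. The eigenvalues sum to 8, which equals trace(L) = 2|E|. The largest eigenvalue, 5, is at most the vertex count 5.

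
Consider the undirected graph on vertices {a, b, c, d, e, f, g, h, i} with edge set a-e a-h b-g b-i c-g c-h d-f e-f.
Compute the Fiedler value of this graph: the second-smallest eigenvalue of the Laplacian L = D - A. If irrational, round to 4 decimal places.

Each diagonal entry of L is the vertex degree and each off-diagonal entry is -1 where an edge is present, 0 otherwise; in the order [a, b, c, d, e, f, g, h, i] the diagonal is [2, 2, 2, 1, 2, 2, 2, 2, 1]. Computing the eigenvalues of L and sorting gives [0, 0.1206, 0.4679, 1, 1.6527, 2.3473, 3, 3.5321, 3.8794]. The Fiedler value lambda_2 = 0.1206 is strictly positive, so the graph is connected. The largest eigenvalue, 3.8794, is at most the vertex count 9.

0.1206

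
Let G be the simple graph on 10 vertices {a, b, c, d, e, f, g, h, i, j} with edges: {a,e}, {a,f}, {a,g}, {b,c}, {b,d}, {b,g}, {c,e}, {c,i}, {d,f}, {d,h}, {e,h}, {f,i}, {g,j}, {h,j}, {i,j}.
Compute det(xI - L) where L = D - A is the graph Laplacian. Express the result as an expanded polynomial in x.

Reading degrees in the order [a, b, c, d, e, f, g, h, i, j] gives [3, 3, 3, 3, 3, 3, 3, 3, 3, 3]; set D = diag(3, 3, 3, 3, 3, 3, 3, 3, 3, 3) and form L = D - A. L has integer entries, so p(x) = det(xI - L) has integer coefficients. Expanding the determinant yields x^10 - 30x^9 + 390x^8 - 2880x^7 + 13305x^6 - 39882x^5 + 77640x^4 - 94800x^3 + 66000x^2 - 20000x. The constant term is 0 because L is singular (the all-ones vector lies in its kernel). There is one zero in the spectrum, matching the 1 component. The eigenvalues sum to 30, which equals trace(L) = 2|E|.

x^10 - 30x^9 + 390x^8 - 2880x^7 + 13305x^6 - 39882x^5 + 77640x^4 - 94800x^3 + 66000x^2 - 20000x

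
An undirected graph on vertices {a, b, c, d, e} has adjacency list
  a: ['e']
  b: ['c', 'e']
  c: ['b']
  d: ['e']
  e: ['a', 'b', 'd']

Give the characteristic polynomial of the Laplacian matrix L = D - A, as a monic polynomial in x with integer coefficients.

Reading degrees in the order [a, b, c, d, e] gives [1, 2, 1, 1, 3]; set D = diag(1, 2, 1, 1, 3) and form L = D - A. L has integer entries, so p(x) = det(xI - L) has integer coefficients. Expanding the determinant yields x^5 - 8x^4 + 20x^3 - 18x^2 + 5x. The constant term is 0 because L is singular (the all-ones vector lies in its kernel).

x^5 - 8x^4 + 20x^3 - 18x^2 + 5x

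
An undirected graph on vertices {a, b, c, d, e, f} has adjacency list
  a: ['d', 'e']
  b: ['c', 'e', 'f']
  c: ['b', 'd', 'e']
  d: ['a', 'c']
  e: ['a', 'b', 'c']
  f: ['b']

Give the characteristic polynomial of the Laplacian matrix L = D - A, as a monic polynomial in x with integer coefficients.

x^6 - 14x^5 + 73x^4 - 174x^3 + 185x^2 - 66x

Each diagonal entry of L is the vertex degree and each off-diagonal entry is -1 where an edge is present, 0 otherwise; in the order [a, b, c, d, e, f] the diagonal is [2, 3, 3, 2, 3, 1]. Computing det(xI - L) by cofactor expansion (or equivalently via sum-over-permutations) gives x^6 - 14x^5 + 73x^4 - 174x^3 + 185x^2 - 66x. Since p(0) = det(-L) = 0, x divides p(x).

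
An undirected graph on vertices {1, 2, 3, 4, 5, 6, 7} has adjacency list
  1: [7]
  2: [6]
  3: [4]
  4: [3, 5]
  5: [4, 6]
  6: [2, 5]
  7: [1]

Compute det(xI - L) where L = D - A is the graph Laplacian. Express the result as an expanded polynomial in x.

x^7 - 10x^6 + 37x^5 - 62x^4 + 45x^3 - 10x^2

Reading degrees in the order [1, 2, 3, 4, 5, 6, 7] gives [1, 1, 1, 2, 2, 2, 1]; set D = diag(1, 1, 1, 2, 2, 2, 1) and form L = D - A. Computing det(xI - L) by cofactor expansion (or equivalently via sum-over-permutations) gives x^7 - 10x^6 + 37x^5 - 62x^4 + 45x^3 - 10x^2. The coefficient of x^6 equals -trace(L) = -10, matching the sum of degrees. The largest eigenvalue, 3.6180, is at most the vertex count 7.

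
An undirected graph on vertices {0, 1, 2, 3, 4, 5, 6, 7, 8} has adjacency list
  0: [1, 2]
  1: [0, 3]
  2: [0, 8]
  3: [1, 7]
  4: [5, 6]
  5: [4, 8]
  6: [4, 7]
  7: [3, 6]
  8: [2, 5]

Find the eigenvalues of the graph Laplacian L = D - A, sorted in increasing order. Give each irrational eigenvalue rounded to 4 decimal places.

With the vertex order [0, 1, 2, 3, 4, 5, 6, 7, 8], the degrees are [2, 2, 2, 2, 2, 2, 2, 2, 2], giving D = diag(2, 2, 2, 2, 2, 2, 2, 2, 2) and L = D - A. Since every row of L sums to 0, the all-ones vector is in the kernel and 0 is an eigenvalue. The single zero eigenvalue shows the graph is connected.

[0, 0.4679, 0.4679, 1.6527, 1.6527, 3, 3, 3.8794, 3.8794]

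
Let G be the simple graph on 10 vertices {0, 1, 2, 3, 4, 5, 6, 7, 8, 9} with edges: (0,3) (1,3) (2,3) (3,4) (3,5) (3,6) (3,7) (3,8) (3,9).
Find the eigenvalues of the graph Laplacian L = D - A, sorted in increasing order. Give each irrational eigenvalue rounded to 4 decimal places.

[0, 1, 1, 1, 1, 1, 1, 1, 1, 10]

Each diagonal entry of L is the vertex degree and each off-diagonal entry is -1 where an edge is present, 0 otherwise; in the order [0, 1, 2, 3, 4, 5, 6, 7, 8, 9] the diagonal is [1, 1, 1, 9, 1, 1, 1, 1, 1, 1]. Diagonalising L (or applying a numerical eigensolver to the 10x10 matrix) gives the spectrum above. The eigenvalues sum to 18, which equals trace(L) = 2|E|. The largest eigenvalue, 10, is at most the vertex count 10.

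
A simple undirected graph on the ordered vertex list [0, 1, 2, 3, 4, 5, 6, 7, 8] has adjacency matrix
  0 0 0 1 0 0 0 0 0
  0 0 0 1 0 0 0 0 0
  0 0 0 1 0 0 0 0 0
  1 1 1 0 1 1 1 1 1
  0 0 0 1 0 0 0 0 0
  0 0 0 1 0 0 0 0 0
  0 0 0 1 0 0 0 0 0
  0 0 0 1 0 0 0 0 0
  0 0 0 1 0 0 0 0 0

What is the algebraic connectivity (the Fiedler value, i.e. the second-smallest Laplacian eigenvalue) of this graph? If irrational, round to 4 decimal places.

1

Each diagonal entry of L is the vertex degree and each off-diagonal entry is -1 where an edge is present, 0 otherwise; in the order [0, 1, 2, 3, 4, 5, 6, 7, 8] the diagonal is [1, 1, 1, 8, 1, 1, 1, 1, 1]. Computing the eigenvalues of L and sorting gives [0, 1, 1, 1, 1, 1, 1, 1, 9]. The Fiedler value lambda_2 = 1 is strictly positive, so the graph is connected.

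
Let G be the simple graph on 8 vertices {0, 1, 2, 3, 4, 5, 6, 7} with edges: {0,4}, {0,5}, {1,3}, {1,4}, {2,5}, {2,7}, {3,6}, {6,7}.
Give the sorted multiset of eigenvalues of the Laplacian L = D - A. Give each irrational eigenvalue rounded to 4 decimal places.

[0, 0.5858, 0.5858, 2, 2, 3.4142, 3.4142, 4]

With the vertex order [0, 1, 2, 3, 4, 5, 6, 7], the degrees are [2, 2, 2, 2, 2, 2, 2, 2], giving D = diag(2, 2, 2, 2, 2, 2, 2, 2) and L = D - A. L is symmetric positive semidefinite, so every eigenvalue is real and nonnegative. The single zero eigenvalue shows the graph is connected. The eigenvalues sum to 16, which equals trace(L) = 2|E|.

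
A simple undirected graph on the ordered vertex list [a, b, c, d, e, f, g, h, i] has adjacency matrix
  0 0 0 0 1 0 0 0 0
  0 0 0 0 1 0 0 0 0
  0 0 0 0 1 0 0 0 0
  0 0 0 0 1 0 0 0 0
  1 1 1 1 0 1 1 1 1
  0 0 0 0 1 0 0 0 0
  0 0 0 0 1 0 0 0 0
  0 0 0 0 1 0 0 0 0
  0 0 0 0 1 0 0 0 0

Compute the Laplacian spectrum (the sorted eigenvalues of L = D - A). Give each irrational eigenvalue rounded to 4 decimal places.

[0, 1, 1, 1, 1, 1, 1, 1, 9]

Reading degrees in the order [a, b, c, d, e, f, g, h, i] gives [1, 1, 1, 1, 8, 1, 1, 1, 1]; set D = diag(1, 1, 1, 1, 8, 1, 1, 1, 1) and form L = D - A. L is symmetric positive semidefinite, so every eigenvalue is real and nonnegative. The single zero eigenvalue shows the graph is connected. The largest eigenvalue, 9, is at most the vertex count 9.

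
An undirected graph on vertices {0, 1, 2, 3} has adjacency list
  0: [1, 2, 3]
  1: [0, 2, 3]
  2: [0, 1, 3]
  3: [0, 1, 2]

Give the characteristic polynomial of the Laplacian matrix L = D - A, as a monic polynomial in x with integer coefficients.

Each diagonal entry of L is the vertex degree and each off-diagonal entry is -1 where an edge is present, 0 otherwise; in the order [0, 1, 2, 3] the diagonal is [3, 3, 3, 3]. Computing det(xI - L) by cofactor expansion (or equivalently via sum-over-permutations) gives x^4 - 12x^3 + 48x^2 - 64x. Since p(0) = det(-L) = 0, x divides p(x). By the matrix-tree theorem the graph has (1/4) * product of the nonzero eigenvalues = 16 spanning trees. There is one zero in the spectrum, matching the 1 component.

x^4 - 12x^3 + 48x^2 - 64x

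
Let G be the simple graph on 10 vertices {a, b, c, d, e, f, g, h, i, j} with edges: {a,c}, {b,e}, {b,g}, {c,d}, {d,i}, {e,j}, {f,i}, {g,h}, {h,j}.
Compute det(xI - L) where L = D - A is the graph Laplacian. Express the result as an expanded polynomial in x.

x^10 - 18x^9 + 136x^8 - 560x^7 + 1365x^6 - 2000x^5 + 1700x^4 - 750x^3 + 125x^2

Reading degrees in the order [a, b, c, d, e, f, g, h, i, j] gives [1, 2, 2, 2, 2, 1, 2, 2, 2, 2]; set D = diag(1, 2, 2, 2, 2, 1, 2, 2, 2, 2) and form L = D - A. L has integer entries, so p(x) = det(xI - L) has integer coefficients. Expanding the determinant yields x^10 - 18x^9 + 136x^8 - 560x^7 + 1365x^6 - 2000x^5 + 1700x^4 - 750x^3 + 125x^2. The coefficient of x^9 equals -trace(L) = -18, matching the sum of degrees. The eigenvalues sum to 18, which equals trace(L) = 2|E|.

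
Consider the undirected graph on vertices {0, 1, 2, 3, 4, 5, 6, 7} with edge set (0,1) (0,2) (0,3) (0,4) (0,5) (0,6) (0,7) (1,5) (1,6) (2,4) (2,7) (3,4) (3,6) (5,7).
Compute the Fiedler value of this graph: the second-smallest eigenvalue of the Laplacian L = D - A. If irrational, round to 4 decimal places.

1.7530

Reading degrees in the order [0, 1, 2, 3, 4, 5, 6, 7] gives [7, 3, 3, 3, 3, 3, 3, 3]; set D = diag(7, 3, 3, 3, 3, 3, 3, 3) and form L = D - A. The smallest Laplacian eigenvalue is always 0. The next one, lambda_2 = 1.7530, measures how hard the graph is to disconnect: larger values mean better connectivity. The largest eigenvalue, 8, is at most the vertex count 8.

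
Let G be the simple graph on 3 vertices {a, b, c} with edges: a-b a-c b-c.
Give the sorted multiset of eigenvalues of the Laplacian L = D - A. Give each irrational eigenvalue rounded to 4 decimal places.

[0, 3, 3]

With the vertex order [a, b, c], the degrees are [2, 2, 2], giving D = diag(2, 2, 2) and L = D - A. The multiplicity of 0 as a Laplacian eigenvalue equals the number of connected components. The largest eigenvalue, 3, is at most the vertex count 3. By the matrix-tree theorem the graph has (1/3) * product of the nonzero eigenvalues = 3 spanning trees.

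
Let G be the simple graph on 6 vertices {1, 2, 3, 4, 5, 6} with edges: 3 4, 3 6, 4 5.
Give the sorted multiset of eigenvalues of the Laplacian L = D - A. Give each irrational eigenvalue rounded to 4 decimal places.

[0, 0, 0, 0.5858, 2, 3.4142]

With the vertex order [1, 2, 3, 4, 5, 6], the degrees are [0, 0, 2, 2, 1, 1], giving D = diag(0, 0, 2, 2, 1, 1) and L = D - A. Diagonalising L (or applying a numerical eigensolver to the 6x6 matrix) gives the spectrum above. The 3 zero eigenvalues correspond to the 3 connected components. The eigenvalues sum to 6, which equals trace(L) = 2|E|. There are 3 zeros in the spectrum, matching the 3 components.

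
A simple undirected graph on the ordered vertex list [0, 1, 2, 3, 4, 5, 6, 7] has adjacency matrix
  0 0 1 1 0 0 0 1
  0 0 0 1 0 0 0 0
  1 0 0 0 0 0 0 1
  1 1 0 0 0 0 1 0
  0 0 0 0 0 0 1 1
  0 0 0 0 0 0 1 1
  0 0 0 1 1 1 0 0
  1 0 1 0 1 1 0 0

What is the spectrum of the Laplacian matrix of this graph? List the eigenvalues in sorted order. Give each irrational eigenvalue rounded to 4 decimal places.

[0, 0.6571, 1.1864, 2, 2.5293, 3.4707, 4.8136, 5.3429]

Reading degrees in the order [0, 1, 2, 3, 4, 5, 6, 7] gives [3, 1, 2, 3, 2, 2, 3, 4]; set D = diag(3, 1, 2, 3, 2, 2, 3, 4) and form L = D - A. The multiplicity of 0 as a Laplacian eigenvalue equals the number of connected components. The single zero eigenvalue shows the graph is connected.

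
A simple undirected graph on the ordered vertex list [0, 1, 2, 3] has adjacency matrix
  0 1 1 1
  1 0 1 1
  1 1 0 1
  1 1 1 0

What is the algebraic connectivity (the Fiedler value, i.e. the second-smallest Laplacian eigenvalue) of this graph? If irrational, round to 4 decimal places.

Reading degrees in the order [0, 1, 2, 3] gives [3, 3, 3, 3]; set D = diag(3, 3, 3, 3) and form L = D - A. The smallest Laplacian eigenvalue is always 0. The next one, lambda_2 = 4, measures how hard the graph is to disconnect: larger values mean better connectivity. There is one zero in the spectrum, matching the 1 component.

4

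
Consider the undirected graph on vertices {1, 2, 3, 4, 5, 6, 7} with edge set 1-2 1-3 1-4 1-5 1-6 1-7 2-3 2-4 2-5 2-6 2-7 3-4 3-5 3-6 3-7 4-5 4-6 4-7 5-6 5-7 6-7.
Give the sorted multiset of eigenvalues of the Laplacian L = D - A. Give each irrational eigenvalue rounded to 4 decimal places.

With the vertex order [1, 2, 3, 4, 5, 6, 7], the degrees are [6, 6, 6, 6, 6, 6, 6], giving D = diag(6, 6, 6, 6, 6, 6, 6) and L = D - A. Diagonalising L (or applying a numerical eigensolver to the 7x7 matrix) gives the spectrum above.

[0, 7, 7, 7, 7, 7, 7]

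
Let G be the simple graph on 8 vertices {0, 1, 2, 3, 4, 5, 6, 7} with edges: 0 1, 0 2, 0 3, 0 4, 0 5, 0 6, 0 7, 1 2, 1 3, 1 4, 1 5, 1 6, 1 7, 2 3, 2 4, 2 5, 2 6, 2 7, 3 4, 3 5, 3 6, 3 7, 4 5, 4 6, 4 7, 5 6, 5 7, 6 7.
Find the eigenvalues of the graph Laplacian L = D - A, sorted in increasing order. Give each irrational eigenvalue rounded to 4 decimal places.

[0, 8, 8, 8, 8, 8, 8, 8]

With the vertex order [0, 1, 2, 3, 4, 5, 6, 7], the degrees are [7, 7, 7, 7, 7, 7, 7, 7], giving D = diag(7, 7, 7, 7, 7, 7, 7, 7) and L = D - A. The multiplicity of 0 as a Laplacian eigenvalue equals the number of connected components. There is one zero in the spectrum, matching the 1 component. The eigenvalues sum to 56, which equals trace(L) = 2|E|.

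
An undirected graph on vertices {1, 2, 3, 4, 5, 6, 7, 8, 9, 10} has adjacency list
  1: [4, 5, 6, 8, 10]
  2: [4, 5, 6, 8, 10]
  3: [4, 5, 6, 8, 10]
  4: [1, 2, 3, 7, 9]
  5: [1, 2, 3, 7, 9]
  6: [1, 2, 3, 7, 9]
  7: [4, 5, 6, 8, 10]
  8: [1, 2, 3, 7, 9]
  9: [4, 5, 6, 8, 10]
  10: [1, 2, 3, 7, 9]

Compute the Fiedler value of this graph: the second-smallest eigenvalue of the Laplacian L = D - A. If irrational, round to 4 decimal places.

5

Each diagonal entry of L is the vertex degree and each off-diagonal entry is -1 where an edge is present, 0 otherwise; in the order [1, 2, 3, 4, 5, 6, 7, 8, 9, 10] the diagonal is [5, 5, 5, 5, 5, 5, 5, 5, 5, 5]. The sorted Laplacian eigenvalues are [0, 5, 5, 5, 5, 5, 5, 5, 5, 10]; the algebraic connectivity is the second entry, 5. The eigenvalues sum to 50, which equals trace(L) = 2|E|. The largest eigenvalue, 10, is at most the vertex count 10.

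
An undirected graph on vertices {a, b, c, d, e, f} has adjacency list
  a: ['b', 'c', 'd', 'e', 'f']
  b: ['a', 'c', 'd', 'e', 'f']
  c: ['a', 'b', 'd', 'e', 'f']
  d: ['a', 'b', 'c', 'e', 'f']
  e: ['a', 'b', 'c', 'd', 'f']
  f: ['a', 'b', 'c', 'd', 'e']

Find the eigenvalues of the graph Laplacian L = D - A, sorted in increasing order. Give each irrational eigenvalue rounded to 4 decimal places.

[0, 6, 6, 6, 6, 6]

Each diagonal entry of L is the vertex degree and each off-diagonal entry is -1 where an edge is present, 0 otherwise; in the order [a, b, c, d, e, f] the diagonal is [5, 5, 5, 5, 5, 5]. The multiplicity of 0 as a Laplacian eigenvalue equals the number of connected components. The single zero eigenvalue shows the graph is connected.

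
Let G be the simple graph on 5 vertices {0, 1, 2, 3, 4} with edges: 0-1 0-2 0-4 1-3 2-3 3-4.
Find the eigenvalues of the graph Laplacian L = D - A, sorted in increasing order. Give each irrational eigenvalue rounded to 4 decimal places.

With the vertex order [0, 1, 2, 3, 4], the degrees are [3, 2, 2, 3, 2], giving D = diag(3, 2, 2, 3, 2) and L = D - A. Diagonalising L (or applying a numerical eigensolver to the 5x5 matrix) gives the spectrum above. By the matrix-tree theorem the graph has (1/5) * product of the nonzero eigenvalues = 12 spanning trees.

[0, 2, 2, 3, 5]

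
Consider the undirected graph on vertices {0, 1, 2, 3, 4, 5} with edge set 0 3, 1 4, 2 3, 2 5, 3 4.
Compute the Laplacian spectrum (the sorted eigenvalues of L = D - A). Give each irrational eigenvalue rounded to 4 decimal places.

With the vertex order [0, 1, 2, 3, 4, 5], the degrees are [1, 1, 2, 3, 2, 1], giving D = diag(1, 1, 2, 3, 2, 1) and L = D - A. Since every row of L sums to 0, the all-ones vector is in the kernel and 0 is an eigenvalue. There is one zero in the spectrum, matching the 1 component.

[0, 0.3820, 0.6972, 2, 2.6180, 4.3028]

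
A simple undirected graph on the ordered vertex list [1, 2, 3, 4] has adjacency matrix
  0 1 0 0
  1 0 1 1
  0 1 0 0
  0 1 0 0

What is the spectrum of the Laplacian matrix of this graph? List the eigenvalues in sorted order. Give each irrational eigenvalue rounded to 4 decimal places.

With the vertex order [1, 2, 3, 4], the degrees are [1, 3, 1, 1], giving D = diag(1, 3, 1, 1) and L = D - A. L is symmetric positive semidefinite, so every eigenvalue is real and nonnegative. There is one zero in the spectrum, matching the 1 component. The largest eigenvalue, 4, is at most the vertex count 4.

[0, 1, 1, 4]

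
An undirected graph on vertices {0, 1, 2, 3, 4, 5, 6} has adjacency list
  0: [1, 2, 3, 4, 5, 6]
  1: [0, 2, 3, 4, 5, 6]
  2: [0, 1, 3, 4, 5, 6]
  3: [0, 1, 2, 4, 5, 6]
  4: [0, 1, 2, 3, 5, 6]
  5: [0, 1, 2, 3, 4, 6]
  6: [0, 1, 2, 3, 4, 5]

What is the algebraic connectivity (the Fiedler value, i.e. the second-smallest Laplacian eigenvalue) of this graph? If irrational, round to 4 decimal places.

With the vertex order [0, 1, 2, 3, 4, 5, 6], the degrees are [6, 6, 6, 6, 6, 6, 6], giving D = diag(6, 6, 6, 6, 6, 6, 6) and L = D - A. Computing the eigenvalues of L and sorting gives [0, 7, 7, 7, 7, 7, 7]. The Fiedler value lambda_2 = 7 is strictly positive, so the graph is connected. The largest eigenvalue, 7, is at most the vertex count 7.

7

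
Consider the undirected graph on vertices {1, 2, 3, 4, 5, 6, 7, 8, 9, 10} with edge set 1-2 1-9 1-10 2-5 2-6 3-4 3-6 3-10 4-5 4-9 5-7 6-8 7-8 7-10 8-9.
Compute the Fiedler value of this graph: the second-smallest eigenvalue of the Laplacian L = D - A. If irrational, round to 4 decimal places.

2

Reading degrees in the order [1, 2, 3, 4, 5, 6, 7, 8, 9, 10] gives [3, 3, 3, 3, 3, 3, 3, 3, 3, 3]; set D = diag(3, 3, 3, 3, 3, 3, 3, 3, 3, 3) and form L = D - A. Computing the eigenvalues of L and sorting gives [0, 2, 2, 2, 2, 2, 5, 5, 5, 5]. The Fiedler value lambda_2 = 2 is strictly positive, so the graph is connected. By the matrix-tree theorem the graph has (1/10) * product of the nonzero eigenvalues = 2000 spanning trees.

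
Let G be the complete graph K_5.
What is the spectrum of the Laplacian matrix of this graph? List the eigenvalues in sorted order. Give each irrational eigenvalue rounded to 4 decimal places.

The graph has 5 vertices and degree multiset [4, 4, 4, 4, 4]; D is the diagonal matrix of degrees and L = D - A. L is symmetric positive semidefinite, so every eigenvalue is real and nonnegative. The single zero eigenvalue shows the graph is connected.

[0, 5, 5, 5, 5]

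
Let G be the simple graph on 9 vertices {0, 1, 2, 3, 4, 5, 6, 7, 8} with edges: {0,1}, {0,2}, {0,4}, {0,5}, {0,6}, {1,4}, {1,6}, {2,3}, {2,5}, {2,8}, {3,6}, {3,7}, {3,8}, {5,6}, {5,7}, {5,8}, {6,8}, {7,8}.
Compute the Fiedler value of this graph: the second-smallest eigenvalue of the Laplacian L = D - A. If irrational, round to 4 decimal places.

1.0757

Reading degrees in the order [0, 1, 2, 3, 4, 5, 6, 7, 8] gives [5, 3, 4, 4, 2, 5, 5, 3, 5]; set D = diag(5, 3, 4, 4, 2, 5, 5, 3, 5) and form L = D - A. The sorted Laplacian eigenvalues are [0, 1.0757, 3.0406, 3.4462, 4.1651, 4.8646, 5.6323, 6.6604, 7.1152]; the algebraic connectivity is the second entry, 1.0757. The largest eigenvalue, 7.1152, is at most the vertex count 9. There is one zero in the spectrum, matching the 1 component.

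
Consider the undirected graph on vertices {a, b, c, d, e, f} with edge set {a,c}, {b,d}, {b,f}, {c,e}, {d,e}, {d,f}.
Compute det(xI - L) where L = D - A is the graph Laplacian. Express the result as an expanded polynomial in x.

x^6 - 12x^5 + 53x^4 - 104x^3 + 84x^2 - 18x

With the vertex order [a, b, c, d, e, f], the degrees are [1, 2, 2, 3, 2, 2], giving D = diag(1, 2, 2, 3, 2, 2) and L = D - A. Computing det(xI - L) by cofactor expansion (or equivalently via sum-over-permutations) gives x^6 - 12x^5 + 53x^4 - 104x^3 + 84x^2 - 18x. The constant term is 0 because L is singular (the all-ones vector lies in its kernel).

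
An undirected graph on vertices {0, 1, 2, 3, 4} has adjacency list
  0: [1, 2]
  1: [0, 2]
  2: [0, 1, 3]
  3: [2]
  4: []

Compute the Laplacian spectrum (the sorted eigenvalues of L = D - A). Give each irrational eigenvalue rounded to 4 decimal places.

[0, 0, 1, 3, 4]

Each diagonal entry of L is the vertex degree and each off-diagonal entry is -1 where an edge is present, 0 otherwise; in the order [0, 1, 2, 3, 4] the diagonal is [2, 2, 3, 1, 0]. Since every row of L sums to 0, the all-ones vector is in the kernel and 0 is an eigenvalue. The 2 zero eigenvalues correspond to the 2 connected components. The eigenvalues sum to 8, which equals trace(L) = 2|E|. The largest eigenvalue, 4, is at most the vertex count 5.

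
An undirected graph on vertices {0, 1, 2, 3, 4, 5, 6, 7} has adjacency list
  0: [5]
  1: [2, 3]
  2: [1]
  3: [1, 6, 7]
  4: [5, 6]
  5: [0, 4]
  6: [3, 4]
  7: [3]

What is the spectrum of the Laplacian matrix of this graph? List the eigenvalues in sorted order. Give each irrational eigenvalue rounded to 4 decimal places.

Reading degrees in the order [0, 1, 2, 3, 4, 5, 6, 7] gives [1, 2, 1, 3, 2, 2, 2, 1]; set D = diag(1, 2, 1, 3, 2, 2, 2, 1) and form L = D - A. The multiplicity of 0 as a Laplacian eigenvalue equals the number of connected components. The single zero eigenvalue shows the graph is connected.

[0, 0.1864, 0.5858, 1, 2, 2.4707, 3.4142, 4.3429]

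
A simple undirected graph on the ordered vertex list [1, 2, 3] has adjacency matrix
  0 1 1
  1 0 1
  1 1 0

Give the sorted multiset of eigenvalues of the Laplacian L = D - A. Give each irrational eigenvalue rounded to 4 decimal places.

[0, 3, 3]

With the vertex order [1, 2, 3], the degrees are [2, 2, 2], giving D = diag(2, 2, 2) and L = D - A. The multiplicity of 0 as a Laplacian eigenvalue equals the number of connected components. There is one zero in the spectrum, matching the 1 component.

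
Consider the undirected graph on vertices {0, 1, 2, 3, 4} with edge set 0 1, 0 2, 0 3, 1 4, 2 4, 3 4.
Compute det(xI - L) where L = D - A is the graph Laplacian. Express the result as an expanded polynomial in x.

x^5 - 12x^4 + 51x^3 - 92x^2 + 60x

Reading degrees in the order [0, 1, 2, 3, 4] gives [3, 2, 2, 2, 3]; set D = diag(3, 2, 2, 2, 3) and form L = D - A. Computing det(xI - L) by cofactor expansion (or equivalently via sum-over-permutations) gives x^5 - 12x^4 + 51x^3 - 92x^2 + 60x. Since p(0) = det(-L) = 0, x divides p(x). The eigenvalues sum to 12, which equals trace(L) = 2|E|. The largest eigenvalue, 5, is at most the vertex count 5.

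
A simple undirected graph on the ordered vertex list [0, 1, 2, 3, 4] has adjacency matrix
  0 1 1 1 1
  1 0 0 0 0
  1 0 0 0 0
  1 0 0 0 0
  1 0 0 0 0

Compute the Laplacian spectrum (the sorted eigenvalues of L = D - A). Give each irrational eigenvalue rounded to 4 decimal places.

[0, 1, 1, 1, 5]

Reading degrees in the order [0, 1, 2, 3, 4] gives [4, 1, 1, 1, 1]; set D = diag(4, 1, 1, 1, 1) and form L = D - A. L is symmetric positive semidefinite, so every eigenvalue is real and nonnegative. The eigenvalues sum to 8, which equals trace(L) = 2|E|. The largest eigenvalue, 5, is at most the vertex count 5.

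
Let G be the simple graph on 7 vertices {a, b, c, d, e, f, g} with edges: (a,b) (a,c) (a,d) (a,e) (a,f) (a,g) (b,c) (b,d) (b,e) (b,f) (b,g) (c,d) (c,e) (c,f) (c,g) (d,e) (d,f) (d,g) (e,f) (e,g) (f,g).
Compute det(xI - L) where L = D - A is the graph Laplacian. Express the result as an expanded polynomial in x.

x^7 - 42x^6 + 735x^5 - 6860x^4 + 36015x^3 - 100842x^2 + 117649x

Each diagonal entry of L is the vertex degree and each off-diagonal entry is -1 where an edge is present, 0 otherwise; in the order [a, b, c, d, e, f, g] the diagonal is [6, 6, 6, 6, 6, 6, 6]. L has integer entries, so p(x) = det(xI - L) has integer coefficients. Expanding the determinant yields x^7 - 42x^6 + 735x^5 - 6860x^4 + 36015x^3 - 100842x^2 + 117649x. The constant term is 0 because L is singular (the all-ones vector lies in its kernel). The largest eigenvalue, 7, is at most the vertex count 7.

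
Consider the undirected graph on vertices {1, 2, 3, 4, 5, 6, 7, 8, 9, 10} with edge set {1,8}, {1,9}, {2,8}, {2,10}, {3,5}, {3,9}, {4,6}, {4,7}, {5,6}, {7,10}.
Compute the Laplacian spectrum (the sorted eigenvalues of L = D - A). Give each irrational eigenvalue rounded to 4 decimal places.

Reading degrees in the order [1, 2, 3, 4, 5, 6, 7, 8, 9, 10] gives [2, 2, 2, 2, 2, 2, 2, 2, 2, 2]; set D = diag(2, 2, 2, 2, 2, 2, 2, 2, 2, 2) and form L = D - A. L is symmetric positive semidefinite, so every eigenvalue is real and nonnegative. The eigenvalues sum to 20, which equals trace(L) = 2|E|.

[0, 0.3820, 0.3820, 1.3820, 1.3820, 2.6180, 2.6180, 3.6180, 3.6180, 4]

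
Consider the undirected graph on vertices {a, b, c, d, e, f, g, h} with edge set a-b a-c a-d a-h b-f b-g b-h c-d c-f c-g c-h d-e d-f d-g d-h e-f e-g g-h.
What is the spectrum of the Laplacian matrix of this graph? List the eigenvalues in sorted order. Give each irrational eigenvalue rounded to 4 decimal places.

[0, 2.5017, 4, 4.2621, 4.7024, 6.2139, 6.7594, 7.5605]

Reading degrees in the order [a, b, c, d, e, f, g, h] gives [4, 4, 5, 6, 3, 4, 5, 5]; set D = diag(4, 4, 5, 6, 3, 4, 5, 5) and form L = D - A. Diagonalising L (or applying a numerical eigensolver to the 8x8 matrix) gives the spectrum above. The single zero eigenvalue shows the graph is connected. There is one zero in the spectrum, matching the 1 component. By the matrix-tree theorem the graph has (1/8) * product of the nonzero eigenvalues = 7961 spanning trees.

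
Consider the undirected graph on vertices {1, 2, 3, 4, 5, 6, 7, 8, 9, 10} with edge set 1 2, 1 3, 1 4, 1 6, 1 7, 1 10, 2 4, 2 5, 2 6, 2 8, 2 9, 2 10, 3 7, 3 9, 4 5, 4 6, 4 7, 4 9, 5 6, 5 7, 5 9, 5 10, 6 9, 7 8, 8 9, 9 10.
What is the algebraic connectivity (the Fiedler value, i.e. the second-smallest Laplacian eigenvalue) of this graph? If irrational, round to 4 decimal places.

Each diagonal entry of L is the vertex degree and each off-diagonal entry is -1 where an edge is present, 0 otherwise; in the order [1, 2, 3, 4, 5, 6, 7, 8, 9, 10] the diagonal is [6, 7, 3, 6, 6, 5, 5, 3, 7, 4]. The sorted Laplacian eigenvalues are [0, 2.7014, 2.8304, 4.0670, 5, 5.8607, 6.7910, 7.6832, 8.4222, 8.6441]; the algebraic connectivity is the second entry, 2.7014. By the matrix-tree theorem the graph has (1/10) * product of the nonzero eigenvalues = 346140 spanning trees. The eigenvalues sum to 52, which equals trace(L) = 2|E|.

2.7014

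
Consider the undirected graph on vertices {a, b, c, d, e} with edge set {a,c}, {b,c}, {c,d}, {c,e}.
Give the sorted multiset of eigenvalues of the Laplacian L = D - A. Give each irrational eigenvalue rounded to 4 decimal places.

Each diagonal entry of L is the vertex degree and each off-diagonal entry is -1 where an edge is present, 0 otherwise; in the order [a, b, c, d, e] the diagonal is [1, 1, 4, 1, 1]. Diagonalising L (or applying a numerical eigensolver to the 5x5 matrix) gives the spectrum above.

[0, 1, 1, 1, 5]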